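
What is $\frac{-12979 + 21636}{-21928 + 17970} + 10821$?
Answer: $\frac{42820861}{3958} \approx 10819.0$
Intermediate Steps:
$\frac{-12979 + 21636}{-21928 + 17970} + 10821 = \frac{8657}{-3958} + 10821 = 8657 \left(- \frac{1}{3958}\right) + 10821 = - \frac{8657}{3958} + 10821 = \frac{42820861}{3958}$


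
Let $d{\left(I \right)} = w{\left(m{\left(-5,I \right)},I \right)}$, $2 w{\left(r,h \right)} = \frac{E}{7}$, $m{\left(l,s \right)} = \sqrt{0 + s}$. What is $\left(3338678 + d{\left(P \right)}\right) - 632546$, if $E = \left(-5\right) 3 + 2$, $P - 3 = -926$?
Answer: $\frac{37885835}{14} \approx 2.7061 \cdot 10^{6}$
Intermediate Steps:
$P = -923$ ($P = 3 - 926 = -923$)
$E = -13$ ($E = -15 + 2 = -13$)
$m{\left(l,s \right)} = \sqrt{s}$
$w{\left(r,h \right)} = - \frac{13}{14}$ ($w{\left(r,h \right)} = \frac{\left(-13\right) \frac{1}{7}}{2} = \frac{1}{2} \left(- \frac{13}{7}\right) = - \frac{13}{14}$)
$d{\left(I \right)} = - \frac{13}{14}$
$\left(3338678 + d{\left(P \right)}\right) - 632546 = \left(3338678 - \frac{13}{14}\right) - 632546 = \frac{46741479}{14} - 632546 = \frac{37885835}{14}$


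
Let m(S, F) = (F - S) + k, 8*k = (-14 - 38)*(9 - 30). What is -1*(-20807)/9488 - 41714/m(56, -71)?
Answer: -791169531/180272 ≈ -4388.8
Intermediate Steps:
k = 273/2 (k = ((-14 - 38)*(9 - 30))/8 = (-52*(-21))/8 = (1/8)*1092 = 273/2 ≈ 136.50)
m(S, F) = 273/2 + F - S (m(S, F) = (F - S) + 273/2 = 273/2 + F - S)
-1*(-20807)/9488 - 41714/m(56, -71) = -1*(-20807)/9488 - 41714/(273/2 - 71 - 1*56) = 20807*(1/9488) - 41714/(273/2 - 71 - 56) = 20807/9488 - 41714/19/2 = 20807/9488 - 41714*2/19 = 20807/9488 - 83428/19 = -791169531/180272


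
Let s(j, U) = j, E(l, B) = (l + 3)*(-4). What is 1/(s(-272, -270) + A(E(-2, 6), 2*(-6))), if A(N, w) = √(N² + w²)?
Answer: -17/4614 - √10/18456 ≈ -0.0038558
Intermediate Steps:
E(l, B) = -12 - 4*l (E(l, B) = (3 + l)*(-4) = -12 - 4*l)
1/(s(-272, -270) + A(E(-2, 6), 2*(-6))) = 1/(-272 + √((-12 - 4*(-2))² + (2*(-6))²)) = 1/(-272 + √((-12 + 8)² + (-12)²)) = 1/(-272 + √((-4)² + 144)) = 1/(-272 + √(16 + 144)) = 1/(-272 + √160) = 1/(-272 + 4*√10)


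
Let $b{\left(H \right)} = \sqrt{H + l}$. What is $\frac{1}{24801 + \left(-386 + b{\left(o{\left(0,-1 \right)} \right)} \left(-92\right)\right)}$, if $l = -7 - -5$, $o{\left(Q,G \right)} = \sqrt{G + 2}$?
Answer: $\frac{24415}{596100689} + \frac{92 i}{596100689} \approx 4.0958 \cdot 10^{-5} + 1.5434 \cdot 10^{-7} i$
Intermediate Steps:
$o{\left(Q,G \right)} = \sqrt{2 + G}$
$l = -2$ ($l = -7 + 5 = -2$)
$b{\left(H \right)} = \sqrt{-2 + H}$ ($b{\left(H \right)} = \sqrt{H - 2} = \sqrt{-2 + H}$)
$\frac{1}{24801 + \left(-386 + b{\left(o{\left(0,-1 \right)} \right)} \left(-92\right)\right)} = \frac{1}{24801 - \left(386 - \sqrt{-2 + \sqrt{2 - 1}} \left(-92\right)\right)} = \frac{1}{24801 - \left(386 - \sqrt{-2 + \sqrt{1}} \left(-92\right)\right)} = \frac{1}{24801 - \left(386 - \sqrt{-2 + 1} \left(-92\right)\right)} = \frac{1}{24801 - \left(386 - \sqrt{-1} \left(-92\right)\right)} = \frac{1}{24801 - \left(386 - i \left(-92\right)\right)} = \frac{1}{24801 - \left(386 + 92 i\right)} = \frac{1}{24415 - 92 i} = \frac{24415 + 92 i}{596100689}$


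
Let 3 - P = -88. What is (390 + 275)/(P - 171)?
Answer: -133/16 ≈ -8.3125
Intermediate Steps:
P = 91 (P = 3 - 1*(-88) = 3 + 88 = 91)
(390 + 275)/(P - 171) = (390 + 275)/(91 - 171) = 665/(-80) = 665*(-1/80) = -133/16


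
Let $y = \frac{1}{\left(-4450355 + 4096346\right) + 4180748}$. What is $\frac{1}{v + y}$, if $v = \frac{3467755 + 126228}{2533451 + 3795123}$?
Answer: $\frac{3459685848598}{1964748748573} \approx 1.7609$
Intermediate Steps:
$y = \frac{1}{3826739}$ ($y = \frac{1}{-354009 + 4180748} = \frac{1}{3826739} \approx 2.6132 \cdot 10^{-7}$)
$v = \frac{3593983}{6328574} \approx 0.5679$
$\frac{1}{v + y} = \frac{1}{\frac{3593983}{6328574} + \frac{1}{3826739}} = \frac{1}{\frac{1964748748573}{3459685848598}} = \frac{3459685848598}{1964748748573}$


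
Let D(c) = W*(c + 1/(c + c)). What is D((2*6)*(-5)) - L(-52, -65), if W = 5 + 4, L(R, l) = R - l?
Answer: -22123/40 ≈ -553.08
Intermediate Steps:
W = 9
D(c) = 9*c + 9/(2*c) (D(c) = 9*(c + 1/(c + c)) = 9*(c + 1/(2*c)) = 9*c + 9/(2*c))
D((2*6)*(-5)) - L(-52, -65) = (9*((2*6)*(-5)) + 9/(2*(((2*6)*(-5))))) - (-52 - 1*(-65)) = (9*(12*(-5)) + 9/(2*((12*(-5))))) - (-52 + 65) = (9*(-60) + (9/2)/(-60)) - 1*13 = (-540 + (9/2)*(-1/60)) - 13 = (-540 - 3/40) - 13 = -21603/40 - 13 = -22123/40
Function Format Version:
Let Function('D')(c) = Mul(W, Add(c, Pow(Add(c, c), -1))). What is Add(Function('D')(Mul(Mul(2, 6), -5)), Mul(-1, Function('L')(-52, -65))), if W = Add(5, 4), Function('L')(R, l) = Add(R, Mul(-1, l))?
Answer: Rational(-22123, 40) ≈ -553.08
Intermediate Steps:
W = 9
Function('D')(c) = Add(Mul(9, c), Mul(Rational(9, 2), Pow(c, -1))) (Function('D')(c) = Mul(9, Add(c, Pow(Add(c, c), -1))) = Mul(9, Add(c, Pow(Mul(2, c), -1))) = Mul(9, Add(c, Mul(Rational(1, 2), Pow(c, -1)))) = Add(Mul(9, c), Mul(Rational(9, 2), Pow(c, -1))))
Add(Function('D')(Mul(Mul(2, 6), -5)), Mul(-1, Function('L')(-52, -65))) = Add(Add(Mul(9, Mul(Mul(2, 6), -5)), Mul(Rational(9, 2), Pow(Mul(Mul(2, 6), -5), -1))), Mul(-1, Add(-52, Mul(-1, -65)))) = Add(Add(Mul(9, Mul(12, -5)), Mul(Rational(9, 2), Pow(Mul(12, -5), -1))), Mul(-1, Add(-52, 65))) = Add(Add(Mul(9, -60), Mul(Rational(9, 2), Pow(-60, -1))), Mul(-1, 13)) = Add(Add(-540, Mul(Rational(9, 2), Rational(-1, 60))), -13) = Add(Add(-540, Rational(-3, 40)), -13) = Add(Rational(-21603, 40), -13) = Rational(-22123, 40)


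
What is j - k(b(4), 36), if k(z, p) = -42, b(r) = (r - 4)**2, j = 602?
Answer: 644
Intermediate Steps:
b(r) = (-4 + r)**2
j - k(b(4), 36) = 602 - 1*(-42) = 602 + 42 = 644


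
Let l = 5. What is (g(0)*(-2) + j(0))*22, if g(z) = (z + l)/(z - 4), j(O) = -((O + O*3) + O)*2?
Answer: 55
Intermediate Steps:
j(O) = -10*O (j(O) = -((O + 3*O) + O)*2 = -(4*O + O)*2 = -5*O*2 = -10*O)
g(z) = (5 + z)/(-4 + z) (g(z) = (z + 5)/(z - 4) = (5 + z)/(-4 + z))
(g(0)*(-2) + j(0))*22 = (((5 + 0)/(-4 + 0))*(-2) - 10*0)*22 = ((5/(-4))*(-2) + 0)*22 = (-¼*5*(-2) + 0)*22 = (-5/4*(-2) + 0)*22 = (5/2 + 0)*22 = (5/2)*22 = 55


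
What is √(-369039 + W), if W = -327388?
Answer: I*√696427 ≈ 834.52*I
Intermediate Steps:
√(-369039 + W) = √(-369039 - 327388) = √(-696427) = I*√696427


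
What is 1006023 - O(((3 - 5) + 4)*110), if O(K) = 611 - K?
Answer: 1005632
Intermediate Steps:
1006023 - O(((3 - 5) + 4)*110) = 1006023 - (611 - ((3 - 5) + 4)*110) = 1006023 - (611 - (-2 + 4)*110) = 1006023 - (611 - 2*110) = 1006023 - (611 - 1*220) = 1006023 - (611 - 220) = 1006023 - 1*391 = 1006023 - 391 = 1005632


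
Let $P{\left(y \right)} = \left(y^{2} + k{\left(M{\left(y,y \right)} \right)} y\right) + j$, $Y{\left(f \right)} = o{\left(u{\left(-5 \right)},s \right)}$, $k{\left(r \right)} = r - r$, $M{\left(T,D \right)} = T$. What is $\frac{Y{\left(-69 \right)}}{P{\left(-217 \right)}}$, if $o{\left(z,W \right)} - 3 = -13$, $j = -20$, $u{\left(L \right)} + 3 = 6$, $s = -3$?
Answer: $- \frac{10}{47069} \approx -0.00021245$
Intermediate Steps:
$k{\left(r \right)} = 0$
$u{\left(L \right)} = 3$ ($u{\left(L \right)} = -3 + 6 = 3$)
$o{\left(z,W \right)} = -10$ ($o{\left(z,W \right)} = 3 - 13 = -10$)
$Y{\left(f \right)} = -10$
$P{\left(y \right)} = -20 + y^{2}$ ($P{\left(y \right)} = \left(y^{2} + 0 y\right) - 20 = \left(y^{2} + 0\right) - 20 = y^{2} - 20 = -20 + y^{2}$)
$\frac{Y{\left(-69 \right)}}{P{\left(-217 \right)}} = - \frac{10}{-20 + \left(-217\right)^{2}} = - \frac{10}{-20 + 47089} = - \frac{10}{47069}$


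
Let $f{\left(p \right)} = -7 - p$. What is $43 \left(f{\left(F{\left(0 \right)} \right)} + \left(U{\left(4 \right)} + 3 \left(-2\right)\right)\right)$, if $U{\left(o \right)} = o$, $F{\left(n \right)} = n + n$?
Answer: $-387$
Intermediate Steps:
$F{\left(n \right)} = 2 n$
$43 \left(f{\left(F{\left(0 \right)} \right)} + \left(U{\left(4 \right)} + 3 \left(-2\right)\right)\right) = 43 \left(\left(-7 - 2 \cdot 0\right) + \left(4 + 3 \left(-2\right)\right)\right) = 43 \left(\left(-7 - 0\right) + \left(4 - 6\right)\right) = 43 \left(\left(-7 + 0\right) - 2\right) = 43 \left(-7 - 2\right) = 43 \left(-9\right) = -387$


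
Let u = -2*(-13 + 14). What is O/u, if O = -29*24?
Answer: 348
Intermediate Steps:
u = -2 (u = -2*1 = -2)
O = -696
O/u = -696/(-2) = -696*(-½) = 348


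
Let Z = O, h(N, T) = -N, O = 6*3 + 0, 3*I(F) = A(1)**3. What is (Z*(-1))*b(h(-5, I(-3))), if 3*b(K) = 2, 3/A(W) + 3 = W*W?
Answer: -12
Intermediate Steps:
A(W) = 3/(-3 + W**2) (A(W) = 3/(-3 + W*W) = 3/(-3 + W**2))
I(F) = -9/8 (I(F) = (3/(-3 + 1**2))**3/3 = (3/(-3 + 1))**3/3 = (3/(-2))**3/3 = (3*(-1/2))**3/3 = (-3/2)**3/3 = (1/3)*(-27/8) = -9/8)
O = 18 (O = 18 + 0 = 18)
b(K) = 2/3 (b(K) = (1/3)*2 = 2/3)
Z = 18
(Z*(-1))*b(h(-5, I(-3))) = (18*(-1))*(2/3) = -18*2/3 = -12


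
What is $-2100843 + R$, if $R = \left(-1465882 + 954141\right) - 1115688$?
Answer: $-3728272$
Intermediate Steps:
$R = -1627429$ ($R = -511741 - 1115688 = -1627429$)
$-2100843 + R = -2100843 - 1627429 = -3728272$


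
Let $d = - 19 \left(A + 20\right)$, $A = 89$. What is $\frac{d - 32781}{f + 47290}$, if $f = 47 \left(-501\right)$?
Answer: $- \frac{34852}{23743} \approx -1.4679$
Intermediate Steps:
$f = -23547$
$d = -2071$ ($d = - 19 \left(89 + 20\right) = \left(-19\right) 109 = -2071$)
$\frac{d - 32781}{f + 47290} = \frac{-2071 - 32781}{-23547 + 47290} = - \frac{34852}{23743}$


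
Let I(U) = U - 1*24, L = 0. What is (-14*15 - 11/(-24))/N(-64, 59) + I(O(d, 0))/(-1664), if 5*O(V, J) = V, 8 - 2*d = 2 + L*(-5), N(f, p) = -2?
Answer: 201187/1920 ≈ 104.78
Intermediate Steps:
d = 3 (d = 4 - (2 + 0*(-5))/2 = 4 - (2 + 0)/2 = 4 - 1/2*2 = 4 - 1 = 3)
O(V, J) = V/5
I(U) = -24 + U (I(U) = U - 24 = -24 + U)
(-14*15 - 11/(-24))/N(-64, 59) + I(O(d, 0))/(-1664) = (-14*15 - 11/(-24))/(-2) + (-24 + (1/5)*3)/(-1664) = (-210 - 11*(-1/24))*(-1/2) + (-24 + 3/5)*(-1/1664) = (-210 + 11/24)*(-1/2) - 117/5*(-1/1664) = -5029/24*(-1/2) + 9/640 = 5029/48 + 9/640 = 201187/1920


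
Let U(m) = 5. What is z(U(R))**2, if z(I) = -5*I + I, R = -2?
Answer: 400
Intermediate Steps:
z(I) = -4*I
z(U(R))**2 = (-4*5)**2 = (-20)**2 = 400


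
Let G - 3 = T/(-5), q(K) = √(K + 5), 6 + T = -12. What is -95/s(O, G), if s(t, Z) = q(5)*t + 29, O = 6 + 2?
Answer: -2755/201 + 760*√10/201 ≈ -1.7496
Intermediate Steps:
T = -18 (T = -6 - 12 = -18)
q(K) = √(5 + K)
O = 8
G = 33/5 (G = 3 - 18/(-5) = 3 - 18*(-⅕) = 3 + 18/5 = 33/5 ≈ 6.6000)
s(t, Z) = 29 + t*√10 (s(t, Z) = √(5 + 5)*t + 29 = √10*t + 29 = t*√10 + 29 = 29 + t*√10)
-95/s(O, G) = -95/(29 + 8*√10)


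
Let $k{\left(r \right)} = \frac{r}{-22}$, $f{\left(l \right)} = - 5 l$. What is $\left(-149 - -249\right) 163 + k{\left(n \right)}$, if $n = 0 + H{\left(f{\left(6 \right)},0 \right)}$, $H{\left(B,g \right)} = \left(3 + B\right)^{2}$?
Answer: $\frac{357871}{22} \approx 16267.0$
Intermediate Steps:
$n = 729$ ($n = 0 + \left(3 - 30\right)^{2} = 0 + \left(-27\right)^{2} = 0 + 729 = 729$)
$k{\left(r \right)} = - \frac{r}{22}$ ($k{\left(r \right)} = r \left(- \frac{1}{22}\right) = - \frac{r}{22}$)
$\left(-149 - -249\right) 163 + k{\left(n \right)} = \left(-149 - -249\right) 163 - \frac{729}{22} = \left(-149 + 249\right) 163 - \frac{729}{22} = 100 \cdot 163 - \frac{729}{22} = 16300 - \frac{729}{22} = \frac{357871}{22}$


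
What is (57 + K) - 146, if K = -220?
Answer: -309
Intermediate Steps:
(57 + K) - 146 = (57 - 220) - 146 = -163 - 146 = -309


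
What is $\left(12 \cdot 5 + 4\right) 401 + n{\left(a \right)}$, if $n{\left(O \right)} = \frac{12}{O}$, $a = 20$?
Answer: $\frac{128323}{5} \approx 25665.0$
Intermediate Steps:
$\left(12 \cdot 5 + 4\right) 401 + n{\left(a \right)} = \left(12 \cdot 5 + 4\right) 401 + \frac{12}{20} = \left(60 + 4\right) 401 + 12 \cdot \frac{1}{20} = 64 \cdot 401 + \frac{3}{5} = 25664 + \frac{3}{5} = \frac{128323}{5}$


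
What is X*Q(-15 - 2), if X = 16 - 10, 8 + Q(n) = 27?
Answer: 114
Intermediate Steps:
Q(n) = 19 (Q(n) = -8 + 27 = 19)
X = 6
X*Q(-15 - 2) = 6*19 = 114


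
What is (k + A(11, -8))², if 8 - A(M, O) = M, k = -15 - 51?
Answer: 4761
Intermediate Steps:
k = -66
A(M, O) = 8 - M
(k + A(11, -8))² = (-66 + (8 - 1*11))² = (-66 + (8 - 11))² = (-66 - 3)² = (-69)² = 4761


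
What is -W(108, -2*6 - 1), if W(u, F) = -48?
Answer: 48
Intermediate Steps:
-W(108, -2*6 - 1) = -1*(-48) = 48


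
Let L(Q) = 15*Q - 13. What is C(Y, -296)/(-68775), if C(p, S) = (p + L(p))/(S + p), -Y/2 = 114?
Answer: -523/5148300 ≈ -0.00010159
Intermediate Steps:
Y = -228 (Y = -2*114 = -228)
L(Q) = -13 + 15*Q
C(p, S) = (-13 + 16*p)/(S + p) (C(p, S) = (p + (-13 + 15*p))/(S + p) = (-13 + 16*p)/(S + p))
C(Y, -296)/(-68775) = ((-13 + 16*(-228))/(-296 - 228))/(-68775) = ((-13 - 3648)/(-524))*(-1/68775) = -1/524*(-3661)*(-1/68775) = (3661/524)*(-1/68775) = -523/5148300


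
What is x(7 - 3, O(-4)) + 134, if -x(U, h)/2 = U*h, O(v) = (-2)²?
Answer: 102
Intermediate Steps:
O(v) = 4
x(U, h) = -2*U*h
x(7 - 3, O(-4)) + 134 = -2*(7 - 3)*4 + 134 = -2*4*4 + 134 = -32 + 134 = 102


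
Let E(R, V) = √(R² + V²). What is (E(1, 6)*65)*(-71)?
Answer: -4615*√37 ≈ -28072.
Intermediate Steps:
(E(1, 6)*65)*(-71) = (√(1² + 6²)*65)*(-71) = (√(1 + 36)*65)*(-71) = (√37*65)*(-71) = (65*√37)*(-71) = -4615*√37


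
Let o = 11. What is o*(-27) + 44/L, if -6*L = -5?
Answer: -1221/5 ≈ -244.20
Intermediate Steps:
L = ⅚ (L = -⅙*(-5) = ⅚ ≈ 0.83333)
o*(-27) + 44/L = 11*(-27) + 44/(⅚) = -297 + 44*(6/5) = -297 + 264/5 = -1221/5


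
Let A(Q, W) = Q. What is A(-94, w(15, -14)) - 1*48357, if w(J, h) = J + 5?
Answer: -48451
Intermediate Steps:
w(J, h) = 5 + J
A(-94, w(15, -14)) - 1*48357 = -94 - 1*48357 = -94 - 48357 = -48451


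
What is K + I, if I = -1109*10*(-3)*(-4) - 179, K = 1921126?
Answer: 1787867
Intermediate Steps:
I = -133259 (I = -(-33270)*(-4) - 179 = -1109*120 - 179 = -133080 - 179 = -133259)
K + I = 1921126 - 133259 = 1787867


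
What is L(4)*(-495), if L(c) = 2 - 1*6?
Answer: 1980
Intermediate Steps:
L(c) = -4 (L(c) = 2 - 6 = -4)
L(4)*(-495) = -4*(-495) = 1980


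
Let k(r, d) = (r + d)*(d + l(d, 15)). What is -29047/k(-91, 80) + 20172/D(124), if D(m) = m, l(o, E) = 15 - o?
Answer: 1732552/5115 ≈ 338.72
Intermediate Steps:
k(r, d) = 15*d + 15*r (k(r, d) = (r + d)*(d + (15 - d)) = (d + r)*15 = 15*d + 15*r)
-29047/k(-91, 80) + 20172/D(124) = -29047/(15*80 + 15*(-91)) + 20172/124 = -29047/(1200 - 1365) + 20172*(1/124) = -29047/(-165) + 5043/31 = -29047*(-1/165) + 5043/31 = 29047/165 + 5043/31 = 1732552/5115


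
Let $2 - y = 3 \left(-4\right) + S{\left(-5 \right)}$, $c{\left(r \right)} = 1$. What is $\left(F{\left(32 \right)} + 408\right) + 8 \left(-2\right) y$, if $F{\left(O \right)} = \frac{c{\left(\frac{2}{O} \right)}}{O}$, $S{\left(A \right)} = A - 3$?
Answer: $\frac{1793}{32} \approx 56.031$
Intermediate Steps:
$S{\left(A \right)} = -3 + A$ ($S{\left(A \right)} = A - 3 = -3 + A$)
$y = 22$ ($y = 2 - \left(3 \left(-4\right) - 8\right) = 2 - \left(-12 - 8\right) = 2 - -20 = 2 + 20 = 22$)
$F{\left(O \right)} = \frac{1}{O}$ ($F{\left(O \right)} = 1 \frac{1}{O} = \frac{1}{O}$)
$\left(F{\left(32 \right)} + 408\right) + 8 \left(-2\right) y = \left(\frac{1}{32} + 408\right) + 8 \left(-2\right) 22 = \left(\frac{1}{32} + 408\right) - 352 = \frac{13057}{32} - 352 = \frac{1793}{32}$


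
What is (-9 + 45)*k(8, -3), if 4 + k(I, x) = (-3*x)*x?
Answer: -1116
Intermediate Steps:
k(I, x) = -4 - 3*x² (k(I, x) = -4 + (-3*x)*x = -4 - 3*x²)
(-9 + 45)*k(8, -3) = (-9 + 45)*(-4 - 3*(-3)²) = 36*(-4 - 3*9) = 36*(-4 - 27) = 36*(-31) = -1116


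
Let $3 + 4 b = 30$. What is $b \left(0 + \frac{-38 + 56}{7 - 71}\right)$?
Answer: $- \frac{243}{128} \approx -1.8984$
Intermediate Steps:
$b = \frac{27}{4}$ ($b = - \frac{3}{4} + \frac{1}{4} \cdot 30 = - \frac{3}{4} + \frac{15}{2} = \frac{27}{4} \approx 6.75$)
$b \left(0 + \frac{-38 + 56}{7 - 71}\right) = \frac{27 \left(0 + \frac{-38 + 56}{7 - 71}\right)}{4} = \frac{27 \left(0 + \frac{18}{-64}\right)}{4} = \frac{27 \left(0 + 18 \left(- \frac{1}{64}\right)\right)}{4} = \frac{27 \left(0 - \frac{9}{32}\right)}{4} = \frac{27}{4} \left(- \frac{9}{32}\right) = - \frac{243}{128}$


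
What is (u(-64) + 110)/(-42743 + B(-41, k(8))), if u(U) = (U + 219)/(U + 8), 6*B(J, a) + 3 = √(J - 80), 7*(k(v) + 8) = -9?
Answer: -4620144915/1841622849976 - 198165*I/1841622849976 ≈ -0.0025087 - 1.076e-7*I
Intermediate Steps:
k(v) = -65/7 (k(v) = -8 + (⅐)*(-9) = -8 - 9/7 = -65/7)
B(J, a) = -½ + √(-80 + J)/6 (B(J, a) = -½ + √(J - 80)/6 = -½ + √(-80 + J)/6)
u(U) = (219 + U)/(8 + U)
(u(-64) + 110)/(-42743 + B(-41, k(8))) = ((219 - 64)/(8 - 64) + 110)/(-42743 + (-½ + √(-80 - 41)/6)) = (155/(-56) + 110)/(-42743 + (-½ + √(-121)/6)) = (-1/56*155 + 110)/(-42743 + (-½ + (11*I)/6)) = (-155/56 + 110)/(-42743 + (-½ + 11*I/6)) = 6005/(56*(-85487/2 + 11*I/6)) = 6005*(18*(-85487/2 - 11*I/6)/32886122321)/56 = 54045*(-85487/2 - 11*I/6)/920811424988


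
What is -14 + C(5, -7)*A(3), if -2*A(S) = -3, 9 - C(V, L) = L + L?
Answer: 41/2 ≈ 20.500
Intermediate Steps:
C(V, L) = 9 - 2*L (C(V, L) = 9 - (L + L) = 9 - 2*L)
A(S) = 3/2 (A(S) = -½*(-3) = 3/2)
-14 + C(5, -7)*A(3) = -14 + (9 - 2*(-7))*(3/2) = -14 + (9 + 14)*(3/2) = -14 + 23*(3/2) = -14 + 69/2 = 41/2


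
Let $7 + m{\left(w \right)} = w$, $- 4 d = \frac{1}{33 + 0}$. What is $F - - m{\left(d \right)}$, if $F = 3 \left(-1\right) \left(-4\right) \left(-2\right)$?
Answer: $- \frac{4093}{132} \approx -31.008$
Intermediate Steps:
$d = - \frac{1}{132}$ ($d = - \frac{1}{4 \left(33 + 0\right)} = - \frac{1}{4 \cdot 33} = \left(- \frac{1}{4}\right) \frac{1}{33} = - \frac{1}{132} \approx -0.0075758$)
$m{\left(w \right)} = -7 + w$
$F = -24$ ($F = \left(-3\right) \left(-4\right) \left(-2\right) = 12 \left(-2\right) = -24$)
$F - - m{\left(d \right)} = -24 - - (-7 - \frac{1}{132}) = -24 - \left(-1\right) \left(- \frac{925}{132}\right) = -24 - \frac{925}{132} = - \frac{4093}{132}$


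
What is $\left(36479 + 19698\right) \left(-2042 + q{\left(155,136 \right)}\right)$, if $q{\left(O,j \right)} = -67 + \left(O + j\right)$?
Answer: $-102129786$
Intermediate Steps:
$q{\left(O,j \right)} = -67 + O + j$
$\left(36479 + 19698\right) \left(-2042 + q{\left(155,136 \right)}\right) = \left(36479 + 19698\right) \left(-2042 + \left(-67 + 155 + 136\right)\right) = 56177 \left(-2042 + 224\right) = 56177 \left(-1818\right) = -102129786$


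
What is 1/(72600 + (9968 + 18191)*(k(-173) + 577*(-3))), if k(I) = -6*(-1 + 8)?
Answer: -1/49853307 ≈ -2.0059e-8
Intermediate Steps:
k(I) = -42 (k(I) = -6*7 = -42)
1/(72600 + (9968 + 18191)*(k(-173) + 577*(-3))) = 1/(72600 + (9968 + 18191)*(-42 + 577*(-3))) = 1/(72600 + 28159*(-42 - 1731)) = 1/(72600 + 28159*(-1773)) = 1/(72600 - 49925907) = 1/(-49853307) = -1/49853307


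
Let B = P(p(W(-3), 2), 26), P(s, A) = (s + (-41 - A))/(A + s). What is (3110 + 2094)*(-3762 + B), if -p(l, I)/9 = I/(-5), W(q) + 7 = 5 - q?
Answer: -724777993/37 ≈ -1.9589e+7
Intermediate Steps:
W(q) = -2 - q (W(q) = -7 + (5 - q) = -2 - q)
p(l, I) = 9*I/5 (p(l, I) = -9*I/(-5) = -9*I*(-1)/5 = -(-9)*I/5 = 9*I/5)
P(s, A) = (-41 + s - A)/(A + s)
B = -317/148 (B = (-41 + (9/5)*2 - 1*26)/(26 + (9/5)*2) = (-41 + 18/5 - 26)/(26 + 18/5) = -317/5/(148/5) = (5/148)*(-317/5) = -317/148 ≈ -2.1419)
(3110 + 2094)*(-3762 + B) = (3110 + 2094)*(-3762 - 317/148) = 5204*(-557093/148) = -724777993/37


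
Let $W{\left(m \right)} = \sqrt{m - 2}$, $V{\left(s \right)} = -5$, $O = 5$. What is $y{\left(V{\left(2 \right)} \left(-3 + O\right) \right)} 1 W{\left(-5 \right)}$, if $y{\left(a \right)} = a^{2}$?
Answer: $100 i \sqrt{7} \approx 264.58 i$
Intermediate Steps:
$W{\left(m \right)} = \sqrt{-2 + m}$
$y{\left(V{\left(2 \right)} \left(-3 + O\right) \right)} 1 W{\left(-5 \right)} = \left(- 5 \left(-3 + 5\right)\right)^{2} \cdot 1 \sqrt{-2 - 5} = \left(\left(-5\right) 2\right)^{2} \cdot 1 \sqrt{-7} = \left(-10\right)^{2} \cdot 1 i \sqrt{7} = 100 i \sqrt{7}$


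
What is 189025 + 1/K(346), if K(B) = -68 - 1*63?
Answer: 24762274/131 ≈ 1.8903e+5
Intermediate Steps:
K(B) = -131 (K(B) = -68 - 63 = -131)
189025 + 1/K(346) = 189025 + 1/(-131) = 189025 - 1/131 = 24762274/131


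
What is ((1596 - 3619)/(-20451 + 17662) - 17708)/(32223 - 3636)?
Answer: -16461863/26576381 ≈ -0.61942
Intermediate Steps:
((1596 - 3619)/(-20451 + 17662) - 17708)/(32223 - 3636) = (-2023/(-2789) - 17708)/28587 = (-2023*(-1/2789) - 17708)*(1/28587) = (2023/2789 - 17708)*(1/28587) = -49385589/2789*1/28587 = -16461863/26576381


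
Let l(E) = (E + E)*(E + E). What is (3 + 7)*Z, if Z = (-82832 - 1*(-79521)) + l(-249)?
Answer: 2446930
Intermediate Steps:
l(E) = 4*E**2 (l(E) = (2*E)*(2*E) = 4*E**2)
Z = 244693 (Z = (-82832 - 1*(-79521)) + 4*(-249)**2 = (-82832 + 79521) + 4*62001 = -3311 + 248004 = 244693)
(3 + 7)*Z = (3 + 7)*244693 = 10*244693 = 2446930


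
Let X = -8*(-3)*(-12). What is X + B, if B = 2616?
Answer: 2328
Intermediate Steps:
X = -288 (X = 24*(-12) = -288)
X + B = -288 + 2616 = 2328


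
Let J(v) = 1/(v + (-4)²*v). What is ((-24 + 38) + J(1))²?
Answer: 57121/289 ≈ 197.65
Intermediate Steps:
J(v) = 1/(17*v) (J(v) = 1/(v + 16*v) = 1/(17*v))
((-24 + 38) + J(1))² = ((-24 + 38) + (1/17)/1)² = (14 + (1/17)*1)² = (14 + 1/17)² = (239/17)² = 57121/289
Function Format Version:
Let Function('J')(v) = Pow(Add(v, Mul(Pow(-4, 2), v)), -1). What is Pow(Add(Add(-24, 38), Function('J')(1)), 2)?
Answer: Rational(57121, 289) ≈ 197.65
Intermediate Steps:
Function('J')(v) = Mul(Rational(1, 17), Pow(v, -1)) (Function('J')(v) = Pow(Add(v, Mul(16, v)), -1) = Pow(Mul(17, v), -1) = Mul(Rational(1, 17), Pow(v, -1)))
Pow(Add(Add(-24, 38), Function('J')(1)), 2) = Pow(Add(Add(-24, 38), Mul(Rational(1, 17), Pow(1, -1))), 2) = Pow(Add(14, Mul(Rational(1, 17), 1)), 2) = Pow(Add(14, Rational(1, 17)), 2) = Pow(Rational(239, 17), 2) = Rational(57121, 289)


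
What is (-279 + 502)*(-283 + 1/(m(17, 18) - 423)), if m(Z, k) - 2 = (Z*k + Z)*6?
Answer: -95736130/1517 ≈ -63109.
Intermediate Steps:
m(Z, k) = 2 + 6*Z + 6*Z*k (m(Z, k) = 2 + (Z*k + Z)*6 = 2 + (Z + Z*k)*6 = 2 + (6*Z + 6*Z*k) = 2 + 6*Z + 6*Z*k)
(-279 + 502)*(-283 + 1/(m(17, 18) - 423)) = (-279 + 502)*(-283 + 1/((2 + 6*17 + 6*17*18) - 423)) = 223*(-283 + 1/((2 + 102 + 1836) - 423)) = 223*(-283 + 1/(1940 - 423)) = 223*(-283 + 1/1517) = 223*(-429310/1517) = -95736130/1517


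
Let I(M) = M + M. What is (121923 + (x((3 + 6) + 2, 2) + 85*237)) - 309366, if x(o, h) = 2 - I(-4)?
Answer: -167288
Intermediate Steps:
I(M) = 2*M
x(o, h) = 10 (x(o, h) = 2 - 2*(-4) = 2 - 1*(-8) = 2 + 8 = 10)
(121923 + (x((3 + 6) + 2, 2) + 85*237)) - 309366 = (121923 + (10 + 85*237)) - 309366 = (121923 + (10 + 20145)) - 309366 = (121923 + 20155) - 309366 = 142078 - 309366 = -167288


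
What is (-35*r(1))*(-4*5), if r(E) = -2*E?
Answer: -1400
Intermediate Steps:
(-35*r(1))*(-4*5) = (-(-70))*(-4*5) = -35*(-2)*(-20) = 70*(-20) = -1400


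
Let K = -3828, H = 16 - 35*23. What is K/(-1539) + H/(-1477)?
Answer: 2289409/757701 ≈ 3.0215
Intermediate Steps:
H = -789 (H = 16 - 805 = -789)
K/(-1539) + H/(-1477) = -3828/(-1539) - 789/(-1477) = -3828*(-1/1539) - 789*(-1/1477) = 1276/513 + 789/1477 = 2289409/757701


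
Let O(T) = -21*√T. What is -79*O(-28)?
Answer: 3318*I*√7 ≈ 8778.6*I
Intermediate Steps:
-79*O(-28) = -(-1659)*√(-28) = -(-1659)*2*I*√7 = -(-3318)*I*√7 = 3318*I*√7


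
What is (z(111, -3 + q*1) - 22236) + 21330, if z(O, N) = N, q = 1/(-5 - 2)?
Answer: -6364/7 ≈ -909.14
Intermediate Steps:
q = -⅐ (q = 1/(-7) = -⅐ ≈ -0.14286)
(z(111, -3 + q*1) - 22236) + 21330 = ((-3 - ⅐*1) - 22236) + 21330 = ((-3 - ⅐) - 22236) + 21330 = (-22/7 - 22236) + 21330 = -155674/7 + 21330 = -6364/7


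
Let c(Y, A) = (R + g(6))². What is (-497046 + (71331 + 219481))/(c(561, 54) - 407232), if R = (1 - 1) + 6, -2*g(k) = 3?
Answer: 824936/1628847 ≈ 0.50645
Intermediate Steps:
g(k) = -3/2 (g(k) = -½*3 = -3/2)
R = 6 (R = 0 + 6 = 6)
c(Y, A) = 81/4 (c(Y, A) = (6 - 3/2)² = (9/2)² = 81/4)
(-497046 + (71331 + 219481))/(c(561, 54) - 407232) = (-497046 + (71331 + 219481))/(81/4 - 407232) = (-497046 + 290812)/(-1628847/4) = -206234*(-4/1628847) = 824936/1628847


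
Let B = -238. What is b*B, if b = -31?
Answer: 7378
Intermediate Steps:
b*B = -31*(-238) = 7378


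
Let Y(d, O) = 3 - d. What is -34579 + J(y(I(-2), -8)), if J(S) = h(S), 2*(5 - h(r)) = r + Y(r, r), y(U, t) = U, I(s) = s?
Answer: -69151/2 ≈ -34576.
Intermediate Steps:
h(r) = 7/2 (h(r) = 5 - (r + (3 - r))/2 = 5 - ½*3 = 5 - 3/2 = 7/2)
J(S) = 7/2
-34579 + J(y(I(-2), -8)) = -34579 + 7/2 = -69151/2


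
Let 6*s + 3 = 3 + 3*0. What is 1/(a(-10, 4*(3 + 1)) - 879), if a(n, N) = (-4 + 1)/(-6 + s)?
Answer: -2/1757 ≈ -0.0011383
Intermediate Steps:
s = 0 (s = -1/2 + (3 + 3*0)/6 = -1/2 + (3 + 0)/6 = -1/2 + (1/6)*3 = -1/2 + 1/2 = 0)
a(n, N) = 1/2 (a(n, N) = (-4 + 1)/(-6 + 0) = -3/(-6) = -3*(-1/6) = 1/2)
1/(a(-10, 4*(3 + 1)) - 879) = 1/(1/2 - 879) = 1/(-1757/2) = -2/1757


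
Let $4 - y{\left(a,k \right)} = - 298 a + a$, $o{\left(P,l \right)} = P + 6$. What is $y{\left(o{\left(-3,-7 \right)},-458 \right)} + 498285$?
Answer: $499180$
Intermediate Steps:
$o{\left(P,l \right)} = 6 + P$
$y{\left(a,k \right)} = 4 + 297 a$ ($y{\left(a,k \right)} = 4 - \left(- 298 a + a\right) = 4 - - 297 a = 4 + 297 a$)
$y{\left(o{\left(-3,-7 \right)},-458 \right)} + 498285 = \left(4 + 297 \left(6 - 3\right)\right) + 498285 = \left(4 + 297 \cdot 3\right) + 498285 = \left(4 + 891\right) + 498285 = 895 + 498285 = 499180$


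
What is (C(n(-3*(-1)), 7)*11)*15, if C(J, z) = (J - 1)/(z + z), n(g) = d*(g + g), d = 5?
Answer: 4785/14 ≈ 341.79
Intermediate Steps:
n(g) = 10*g (n(g) = 5*(g + g) = 5*(2*g) = 10*g)
C(J, z) = (-1 + J)/(2*z) (C(J, z) = (-1 + J)/((2*z)) = (-1 + J)*(1/(2*z)) = (-1 + J)/(2*z))
(C(n(-3*(-1)), 7)*11)*15 = (((½)*(-1 + 10*(-3*(-1)))/7)*11)*15 = (((½)*(⅐)*(-1 + 10*3))*11)*15 = (((½)*(⅐)*(-1 + 30))*11)*15 = (((½)*(⅐)*29)*11)*15 = ((29/14)*11)*15 = (319/14)*15 = 4785/14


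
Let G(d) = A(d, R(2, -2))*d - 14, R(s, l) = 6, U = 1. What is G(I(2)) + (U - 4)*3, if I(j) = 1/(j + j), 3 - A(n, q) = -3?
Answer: -43/2 ≈ -21.500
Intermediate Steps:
A(n, q) = 6 (A(n, q) = 3 - 1*(-3) = 3 + 3 = 6)
I(j) = 1/(2*j)
G(d) = -14 + 6*d (G(d) = 6*d - 14 = -14 + 6*d)
G(I(2)) + (U - 4)*3 = (-14 + 6*((½)/2)) + (1 - 4)*3 = (-14 + 6*((½)*(½))) - 3*3 = (-14 + 6*(¼)) - 9 = (-14 + 3/2) - 9 = -25/2 - 9 = -43/2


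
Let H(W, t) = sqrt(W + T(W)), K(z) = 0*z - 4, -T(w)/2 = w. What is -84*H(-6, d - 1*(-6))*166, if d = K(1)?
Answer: -13944*sqrt(6) ≈ -34156.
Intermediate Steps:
T(w) = -2*w
K(z) = -4 (K(z) = 0 - 4 = -4)
d = -4
H(W, t) = sqrt(-W) (H(W, t) = sqrt(W - 2*W) = sqrt(-W))
-84*H(-6, d - 1*(-6))*166 = -84*sqrt(6)*166 = -13944*sqrt(6)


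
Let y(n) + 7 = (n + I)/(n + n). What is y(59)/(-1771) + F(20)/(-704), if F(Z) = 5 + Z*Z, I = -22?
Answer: -3821847/6687296 ≈ -0.57151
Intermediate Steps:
y(n) = -7 + (-22 + n)/(2*n) (y(n) = -7 + (n - 22)/(n + n) = -7 + (-22 + n)/((2*n)) = -7 + (-22 + n)*(1/(2*n)) = -7 + (-22 + n)/(2*n))
F(Z) = 5 + Z**2
y(59)/(-1771) + F(20)/(-704) = (-13/2 - 11/59)/(-1771) + (5 + 20**2)/(-704) = (-13/2 - 11*1/59)*(-1/1771) + (5 + 400)*(-1/704) = (-13/2 - 11/59)*(-1/1771) + 405*(-1/704) = -789/118*(-1/1771) - 405/704 = 789/208978 - 405/704 = -3821847/6687296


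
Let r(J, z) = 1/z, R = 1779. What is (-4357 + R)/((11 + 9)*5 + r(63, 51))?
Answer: -131478/5101 ≈ -25.775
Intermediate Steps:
(-4357 + R)/((11 + 9)*5 + r(63, 51)) = (-4357 + 1779)/((11 + 9)*5 + 1/51) = -2578/(20*5 + 1/51) = -2578/(100 + 1/51) = -2578/5101/51 = -2578*51/5101 = -131478/5101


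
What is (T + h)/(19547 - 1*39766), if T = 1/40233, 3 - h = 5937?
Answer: 238742621/813471027 ≈ 0.29349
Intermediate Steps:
h = -5934 (h = 3 - 1*5937 = 3 - 5937 = -5934)
T = 1/40233 ≈ 2.4855e-5
(T + h)/(19547 - 1*39766) = (1/40233 - 5934)/(19547 - 1*39766) = -238742621/(40233*(19547 - 39766)) = -238742621/40233/(-20219) = -238742621/40233*(-1/20219) = 238742621/813471027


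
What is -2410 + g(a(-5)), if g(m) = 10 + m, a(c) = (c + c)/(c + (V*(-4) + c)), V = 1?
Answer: -16795/7 ≈ -2399.3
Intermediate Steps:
a(c) = 2*c/(-4 + 2*c) (a(c) = (c + c)/(c + (1*(-4) + c)) = (2*c)/(c + (-4 + c)) = (2*c)/(-4 + 2*c) = 2*c/(-4 + 2*c))
-2410 + g(a(-5)) = -2410 + (10 - 5/(-2 - 5)) = -2410 + (10 - 5/(-7)) = -2410 + (10 - 5*(-⅐)) = -2410 + (10 + 5/7) = -2410 + 75/7 = -16795/7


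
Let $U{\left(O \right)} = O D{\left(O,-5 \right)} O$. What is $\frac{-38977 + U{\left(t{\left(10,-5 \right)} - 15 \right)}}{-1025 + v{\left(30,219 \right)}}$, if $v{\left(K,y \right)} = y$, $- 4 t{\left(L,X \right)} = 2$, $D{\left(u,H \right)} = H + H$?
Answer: $\frac{82759}{1612} \approx 51.339$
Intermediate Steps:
$D{\left(u,H \right)} = 2 H$
$t{\left(L,X \right)} = - \frac{1}{2}$ ($t{\left(L,X \right)} = \left(- \frac{1}{4}\right) 2 = - \frac{1}{2}$)
$U{\left(O \right)} = - 10 O^{2}$ ($U{\left(O \right)} = O 2 \left(-5\right) O = O \left(-10\right) O = - 10 O O = - 10 O^{2}$)
$\frac{-38977 + U{\left(t{\left(10,-5 \right)} - 15 \right)}}{-1025 + v{\left(30,219 \right)}} = \frac{-38977 - 10 \left(- \frac{1}{2} - 15\right)^{2}}{-1025 + 219} = \frac{-38977 - 10 \left(- \frac{1}{2} - 15\right)^{2}}{-806} = \left(-38977 - 10 \left(- \frac{31}{2}\right)^{2}\right) \left(- \frac{1}{806}\right) = \left(-38977 - \frac{4805}{2}\right) \left(- \frac{1}{806}\right) = \left(- \frac{82759}{2}\right) \left(- \frac{1}{806}\right) = \frac{82759}{1612}$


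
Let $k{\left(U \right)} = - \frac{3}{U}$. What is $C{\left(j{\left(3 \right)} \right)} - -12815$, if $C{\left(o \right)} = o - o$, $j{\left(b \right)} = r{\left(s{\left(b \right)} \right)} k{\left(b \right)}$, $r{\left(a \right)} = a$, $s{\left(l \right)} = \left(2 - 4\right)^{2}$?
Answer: $12815$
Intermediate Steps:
$s{\left(l \right)} = 4$ ($s{\left(l \right)} = \left(-2\right)^{2} = 4$)
$j{\left(b \right)} = - \frac{12}{b}$ ($j{\left(b \right)} = 4 \left(- \frac{3}{b}\right) = - \frac{12}{b}$)
$C{\left(o \right)} = 0$
$C{\left(j{\left(3 \right)} \right)} - -12815 = 0 - -12815 = 0 + 12815 = 12815$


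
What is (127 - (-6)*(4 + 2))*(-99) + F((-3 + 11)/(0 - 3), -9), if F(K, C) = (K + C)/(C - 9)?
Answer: -871363/54 ≈ -16136.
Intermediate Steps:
F(K, C) = (C + K)/(-9 + C)
(127 - (-6)*(4 + 2))*(-99) + F((-3 + 11)/(0 - 3), -9) = (127 - (-6)*(4 + 2))*(-99) + (-9 + (-3 + 11)/(0 - 3))/(-9 - 9) = (127 - (-6)*6)*(-99) + (-9 + 8/(-3))/(-18) = (127 - 1*(-36))*(-99) - (-9 + 8*(-⅓))/18 = (127 + 36)*(-99) - (-9 - 8/3)/18 = 163*(-99) - 1/18*(-35/3) = -16137 + 35/54 = -871363/54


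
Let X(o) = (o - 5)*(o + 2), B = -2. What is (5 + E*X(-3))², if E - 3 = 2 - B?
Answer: 3721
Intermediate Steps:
X(o) = (-5 + o)*(2 + o)
E = 7 (E = 3 + (2 - 1*(-2)) = 3 + (2 + 2) = 3 + 4 = 7)
(5 + E*X(-3))² = (5 + 7*(-10 + (-3)² - 3*(-3)))² = (5 + 7*(-10 + 9 + 9))² = (5 + 7*8)² = (5 + 56)² = 61² = 3721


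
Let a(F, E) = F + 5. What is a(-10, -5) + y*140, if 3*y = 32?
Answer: 4465/3 ≈ 1488.3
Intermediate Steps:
y = 32/3 (y = (⅓)*32 = 32/3 ≈ 10.667)
a(F, E) = 5 + F
a(-10, -5) + y*140 = (5 - 10) + (32/3)*140 = -5 + 4480/3 = 4465/3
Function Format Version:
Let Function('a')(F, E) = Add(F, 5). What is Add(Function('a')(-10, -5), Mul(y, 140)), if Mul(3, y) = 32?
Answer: Rational(4465, 3) ≈ 1488.3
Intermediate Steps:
y = Rational(32, 3) (y = Mul(Rational(1, 3), 32) = Rational(32, 3) ≈ 10.667)
Function('a')(F, E) = Add(5, F)
Add(Function('a')(-10, -5), Mul(y, 140)) = Add(Add(5, -10), Mul(Rational(32, 3), 140)) = Add(-5, Rational(4480, 3)) = Rational(4465, 3)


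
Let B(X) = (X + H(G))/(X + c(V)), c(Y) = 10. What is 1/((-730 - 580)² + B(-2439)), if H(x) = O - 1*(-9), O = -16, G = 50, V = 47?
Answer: 2429/4168409346 ≈ 5.8272e-7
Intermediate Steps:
H(x) = -7 (H(x) = -16 - 1*(-9) = -16 + 9 = -7)
B(X) = (-7 + X)/(10 + X) (B(X) = (X - 7)/(X + 10) = (-7 + X)/(10 + X))
1/((-730 - 580)² + B(-2439)) = 1/((-730 - 580)² + (-7 - 2439)/(10 - 2439)) = 1/((-1310)² - 2446/(-2429)) = 1/(1716100 - 1/2429*(-2446)) = 1/(1716100 + 2446/2429) = 1/(4168409346/2429) = 2429/4168409346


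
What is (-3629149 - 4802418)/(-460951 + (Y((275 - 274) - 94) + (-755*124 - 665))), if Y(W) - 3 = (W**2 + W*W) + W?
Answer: 8431567/538028 ≈ 15.671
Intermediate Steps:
Y(W) = 3 + W + 2*W**2 (Y(W) = 3 + ((W**2 + W*W) + W) = 3 + ((W**2 + W**2) + W) = 3 + (2*W**2 + W) = 3 + (W + 2*W**2) = 3 + W + 2*W**2)
(-3629149 - 4802418)/(-460951 + (Y((275 - 274) - 94) + (-755*124 - 665))) = (-3629149 - 4802418)/(-460951 + ((3 + ((275 - 274) - 94) + 2*((275 - 274) - 94)**2) + (-755*124 - 665))) = -8431567/(-460951 + ((3 + (1 - 94) + 2*(1 - 94)**2) + (-93620 - 665))) = -8431567/(-460951 + ((3 - 93 + 2*(-93)**2) - 94285)) = -8431567/(-460951 + ((3 - 93 + 2*8649) - 94285)) = -8431567/(-460951 + ((3 - 93 + 17298) - 94285)) = -8431567/(-460951 + (17208 - 94285)) = -8431567/(-460951 - 77077) = -8431567/(-538028) = -8431567*(-1/538028) = 8431567/538028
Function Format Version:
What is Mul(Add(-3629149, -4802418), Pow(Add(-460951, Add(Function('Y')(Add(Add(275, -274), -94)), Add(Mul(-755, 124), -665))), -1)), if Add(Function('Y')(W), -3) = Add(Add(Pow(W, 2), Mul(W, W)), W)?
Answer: Rational(8431567, 538028) ≈ 15.671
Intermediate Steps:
Function('Y')(W) = Add(3, W, Mul(2, Pow(W, 2))) (Function('Y')(W) = Add(3, Add(Add(Pow(W, 2), Mul(W, W)), W)) = Add(3, Add(Add(Pow(W, 2), Pow(W, 2)), W)) = Add(3, Add(Mul(2, Pow(W, 2)), W)) = Add(3, Add(W, Mul(2, Pow(W, 2)))) = Add(3, W, Mul(2, Pow(W, 2))))
Mul(Add(-3629149, -4802418), Pow(Add(-460951, Add(Function('Y')(Add(Add(275, -274), -94)), Add(Mul(-755, 124), -665))), -1)) = Mul(Add(-3629149, -4802418), Pow(Add(-460951, Add(Add(3, Add(Add(275, -274), -94), Mul(2, Pow(Add(Add(275, -274), -94), 2))), Add(Mul(-755, 124), -665))), -1)) = Mul(-8431567, Pow(Add(-460951, Add(Add(3, Add(1, -94), Mul(2, Pow(Add(1, -94), 2))), Add(-93620, -665))), -1)) = Mul(-8431567, Pow(Add(-460951, Add(Add(3, -93, Mul(2, Pow(-93, 2))), -94285)), -1)) = Mul(-8431567, Pow(Add(-460951, Add(Add(3, -93, Mul(2, 8649)), -94285)), -1)) = Mul(-8431567, Pow(Add(-460951, Add(Add(3, -93, 17298), -94285)), -1)) = Mul(-8431567, Pow(Add(-460951, Add(17208, -94285)), -1)) = Mul(-8431567, Pow(Add(-460951, -77077), -1)) = Mul(-8431567, Pow(-538028, -1)) = Mul(-8431567, Rational(-1, 538028)) = Rational(8431567, 538028)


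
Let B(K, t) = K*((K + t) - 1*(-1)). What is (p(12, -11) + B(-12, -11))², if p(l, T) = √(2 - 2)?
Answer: 69696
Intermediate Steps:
B(K, t) = K*(1 + K + t) (B(K, t) = K*((K + t) + 1) = K*(1 + K + t))
p(l, T) = 0 (p(l, T) = √0 = 0)
(p(12, -11) + B(-12, -11))² = (0 - 12*(1 - 12 - 11))² = (0 - 12*(-22))² = (0 + 264)² = 264² = 69696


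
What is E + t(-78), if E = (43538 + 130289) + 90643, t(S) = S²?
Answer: 270554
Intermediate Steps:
E = 264470 (E = 173827 + 90643 = 264470)
E + t(-78) = 264470 + (-78)² = 264470 + 6084 = 270554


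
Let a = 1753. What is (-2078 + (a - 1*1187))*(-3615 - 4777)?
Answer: 12688704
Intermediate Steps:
(-2078 + (a - 1*1187))*(-3615 - 4777) = (-2078 + (1753 - 1*1187))*(-3615 - 4777) = (-2078 + (1753 - 1187))*(-8392) = (-2078 + 566)*(-8392) = -1512*(-8392) = 12688704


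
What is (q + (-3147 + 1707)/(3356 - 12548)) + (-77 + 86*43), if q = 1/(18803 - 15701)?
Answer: 4302173489/1188066 ≈ 3621.2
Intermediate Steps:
q = 1/3102 ≈ 0.00032237
(q + (-3147 + 1707)/(3356 - 12548)) + (-77 + 86*43) = (1/3102 + (-3147 + 1707)/(3356 - 12548)) + (-77 + 86*43) = (1/3102 - 1440/(-9192)) + (-77 + 3698) = (1/3102 - 1440*(-1/9192)) + 3621 = (1/3102 + 60/383) + 3621 = 186503/1188066 + 3621 = 4302173489/1188066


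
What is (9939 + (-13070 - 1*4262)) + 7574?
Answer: 181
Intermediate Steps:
(9939 + (-13070 - 1*4262)) + 7574 = (9939 + (-13070 - 4262)) + 7574 = (9939 - 17332) + 7574 = -7393 + 7574 = 181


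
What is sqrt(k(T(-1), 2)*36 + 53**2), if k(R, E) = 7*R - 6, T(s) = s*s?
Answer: sqrt(2845) ≈ 53.339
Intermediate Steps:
T(s) = s**2
k(R, E) = -6 + 7*R
sqrt(k(T(-1), 2)*36 + 53**2) = sqrt((-6 + 7*(-1)**2)*36 + 53**2) = sqrt((-6 + 7*1)*36 + 2809) = sqrt((-6 + 7)*36 + 2809) = sqrt(1*36 + 2809) = sqrt(36 + 2809) = sqrt(2845)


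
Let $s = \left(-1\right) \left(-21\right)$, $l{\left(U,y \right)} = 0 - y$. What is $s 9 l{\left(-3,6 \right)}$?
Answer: $-1134$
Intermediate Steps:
$l{\left(U,y \right)} = - y$
$s = 21$
$s 9 l{\left(-3,6 \right)} = 21 \cdot 9 \left(\left(-1\right) 6\right) = 189 \left(-6\right) = -1134$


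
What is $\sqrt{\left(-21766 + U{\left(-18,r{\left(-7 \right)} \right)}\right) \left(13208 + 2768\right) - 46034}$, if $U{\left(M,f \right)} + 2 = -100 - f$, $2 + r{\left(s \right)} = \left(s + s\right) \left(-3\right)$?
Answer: $i \sqrt{350048242} \approx 18710.0 i$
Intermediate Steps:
$r{\left(s \right)} = -2 - 6 s$ ($r{\left(s \right)} = -2 + \left(s + s\right) \left(-3\right) = -2 + 2 s \left(-3\right) = -2 - 6 s$)
$U{\left(M,f \right)} = -102 - f$ ($U{\left(M,f \right)} = -2 - \left(100 + f\right) = -102 - f$)
$\sqrt{\left(-21766 + U{\left(-18,r{\left(-7 \right)} \right)}\right) \left(13208 + 2768\right) - 46034} = \sqrt{\left(-21766 - \left(100 + 42\right)\right) \left(13208 + 2768\right) - 46034} = \sqrt{\left(-21766 - 142\right) 15976 - 46034} = \sqrt{\left(-21908\right) 15976 - 46034} = \sqrt{-350002208 - 46034} = \sqrt{-350048242} = i \sqrt{350048242}$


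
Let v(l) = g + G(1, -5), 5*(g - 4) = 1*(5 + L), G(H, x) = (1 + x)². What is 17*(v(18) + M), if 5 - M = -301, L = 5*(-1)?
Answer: 5542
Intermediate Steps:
L = -5
M = 306 (M = 5 - 1*(-301) = 5 + 301 = 306)
g = 4 (g = 4 + (1*(5 - 5))/5 = 4 + (1*0)/5 = 4 + (⅕)*0 = 4 + 0 = 4)
v(l) = 20 (v(l) = 4 + (1 - 5)² = 4 + (-4)² = 4 + 16 = 20)
17*(v(18) + M) = 17*(20 + 306) = 17*326 = 5542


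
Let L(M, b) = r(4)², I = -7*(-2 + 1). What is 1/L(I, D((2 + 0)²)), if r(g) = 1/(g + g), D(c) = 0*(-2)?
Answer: 64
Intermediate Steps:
D(c) = 0
r(g) = 1/(2*g)
I = 7 (I = -7*(-1) = 7)
L(M, b) = 1/64 (L(M, b) = ((½)/4)² = ((½)*(¼))² = (⅛)² = 1/64)
1/L(I, D((2 + 0)²)) = 1/(1/64) = 64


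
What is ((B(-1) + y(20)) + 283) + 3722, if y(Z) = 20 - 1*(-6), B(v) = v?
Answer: 4030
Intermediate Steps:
y(Z) = 26 (y(Z) = 20 + 6 = 26)
((B(-1) + y(20)) + 283) + 3722 = ((-1 + 26) + 283) + 3722 = (25 + 283) + 3722 = 308 + 3722 = 4030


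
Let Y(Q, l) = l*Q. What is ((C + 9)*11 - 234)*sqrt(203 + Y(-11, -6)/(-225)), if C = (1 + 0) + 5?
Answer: -23*sqrt(45609)/5 ≈ -982.39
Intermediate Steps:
Y(Q, l) = Q*l
C = 6 (C = 1 + 5 = 6)
((C + 9)*11 - 234)*sqrt(203 + Y(-11, -6)/(-225)) = ((6 + 9)*11 - 234)*sqrt(203 - 11*(-6)/(-225)) = (15*11 - 234)*sqrt(203 + 66*(-1/225)) = (165 - 234)*sqrt(203 - 22/75) = -23*sqrt(45609)/5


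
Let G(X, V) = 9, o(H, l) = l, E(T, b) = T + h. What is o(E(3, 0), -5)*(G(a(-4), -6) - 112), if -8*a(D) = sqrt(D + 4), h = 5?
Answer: 515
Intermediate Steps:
E(T, b) = 5 + T (E(T, b) = T + 5 = 5 + T)
a(D) = -sqrt(4 + D)/8 (a(D) = -sqrt(D + 4)/8 = -sqrt(4 + D)/8)
o(E(3, 0), -5)*(G(a(-4), -6) - 112) = -5*(9 - 112) = -5*(-103) = 515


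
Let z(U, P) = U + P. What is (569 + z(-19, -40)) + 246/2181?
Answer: 370852/727 ≈ 510.11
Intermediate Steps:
z(U, P) = P + U
(569 + z(-19, -40)) + 246/2181 = (569 + (-40 - 19)) + 246/2181 = (569 - 59) + 246*(1/2181) = 510 + 82/727 = 370852/727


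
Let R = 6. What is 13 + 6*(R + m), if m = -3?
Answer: 31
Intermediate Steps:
13 + 6*(R + m) = 13 + 6*(6 - 3) = 13 + 6*3 = 13 + 18 = 31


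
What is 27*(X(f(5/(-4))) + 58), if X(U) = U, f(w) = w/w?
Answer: 1593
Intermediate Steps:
f(w) = 1
27*(X(f(5/(-4))) + 58) = 27*(1 + 58) = 27*59 = 1593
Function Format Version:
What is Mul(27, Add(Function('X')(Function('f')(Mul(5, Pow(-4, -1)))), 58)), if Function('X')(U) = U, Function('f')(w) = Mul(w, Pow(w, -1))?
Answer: 1593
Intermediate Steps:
Function('f')(w) = 1
Mul(27, Add(Function('X')(Function('f')(Mul(5, Pow(-4, -1)))), 58)) = Mul(27, Add(1, 58)) = Mul(27, 59) = 1593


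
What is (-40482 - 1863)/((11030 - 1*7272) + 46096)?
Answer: -14115/16618 ≈ -0.84938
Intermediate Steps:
(-40482 - 1863)/((11030 - 1*7272) + 46096) = -42345/((11030 - 7272) + 46096) = -42345/(3758 + 46096) = -42345/49854 = -42345*1/49854 = -14115/16618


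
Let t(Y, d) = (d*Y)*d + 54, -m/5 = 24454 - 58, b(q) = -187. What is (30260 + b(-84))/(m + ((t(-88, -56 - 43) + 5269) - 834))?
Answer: -30073/979979 ≈ -0.030687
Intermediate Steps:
m = -121980 (m = -5*(24454 - 58) = -5*24396 = -121980)
t(Y, d) = 54 + Y*d² (t(Y, d) = (Y*d)*d + 54 = Y*d² + 54 = 54 + Y*d²)
(30260 + b(-84))/(m + ((t(-88, -56 - 43) + 5269) - 834)) = (30260 - 187)/(-121980 + (((54 - 88*(-56 - 43)²) + 5269) - 834)) = 30073/(-121980 + (((54 - 88*(-99)²) + 5269) - 834)) = 30073/(-121980 + (((54 - 88*9801) + 5269) - 834)) = 30073/(-121980 + (((54 - 862488) + 5269) - 834)) = 30073/(-121980 + ((-862434 + 5269) - 834)) = 30073/(-121980 + (-857165 - 834)) = 30073/(-121980 - 857999) = 30073/(-979979) = 30073*(-1/979979) = -30073/979979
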